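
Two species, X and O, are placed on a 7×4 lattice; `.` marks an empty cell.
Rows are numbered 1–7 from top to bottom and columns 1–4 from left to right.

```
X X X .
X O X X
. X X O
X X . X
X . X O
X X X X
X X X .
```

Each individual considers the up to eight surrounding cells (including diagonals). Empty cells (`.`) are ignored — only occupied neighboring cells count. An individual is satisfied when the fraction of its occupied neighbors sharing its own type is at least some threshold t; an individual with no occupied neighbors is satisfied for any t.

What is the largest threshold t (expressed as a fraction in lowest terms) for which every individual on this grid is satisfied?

Row 1: (1,1)X 2/3 · (1,2)X 4/5 · (1,3)X 3/4
Row 2: (2,1)X 3/4 · (2,2)O 0/7 · (2,3)X 5/7 · (2,4)X 3/4
Row 3: (3,2)X 5/6 · (3,3)X 5/7 · (3,4)O 0/4
Row 4: (4,1)X 3/3 · (4,2)X 5/5 · (4,4)X 2/4
Row 5: (5,1)X 4/4 · (5,3)X 5/6 · (5,4)O 0/4
Row 6: (6,1)X 4/4 · (6,2)X 7/7 · (6,3)X 5/6 · (6,4)X 3/4
Row 7: (7,1)X 3/3 · (7,2)X 5/5 · (7,3)X 4/4
The smallest same-type fraction is 0/7 at (2,2), which reduces to 0/1. Any threshold above that leaves this individual unsatisfied.

0/1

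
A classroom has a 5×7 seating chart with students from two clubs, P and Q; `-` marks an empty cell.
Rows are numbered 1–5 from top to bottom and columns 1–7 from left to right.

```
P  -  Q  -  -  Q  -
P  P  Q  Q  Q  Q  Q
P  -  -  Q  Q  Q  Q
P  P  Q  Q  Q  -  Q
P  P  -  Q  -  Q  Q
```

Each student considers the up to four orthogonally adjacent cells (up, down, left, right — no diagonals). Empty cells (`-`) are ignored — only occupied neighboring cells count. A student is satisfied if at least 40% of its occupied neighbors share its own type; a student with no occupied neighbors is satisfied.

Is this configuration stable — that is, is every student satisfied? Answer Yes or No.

(1,1)P 1/1 satisfied
(1,3)Q 1/1 satisfied
(1,6)Q 1/1 satisfied
(2,1)P 3/3 satisfied
(2,2)P 1/2 satisfied
(2,3)Q 2/3 satisfied
(2,4)Q 3/3 satisfied
(2,5)Q 3/3 satisfied
(2,6)Q 4/4 satisfied
(2,7)Q 2/2 satisfied
(3,1)P 2/2 satisfied
(3,4)Q 3/3 satisfied
(3,5)Q 4/4 satisfied
(3,6)Q 3/3 satisfied
(3,7)Q 3/3 satisfied
(4,1)P 3/3 satisfied
(4,2)P 2/3 satisfied
(4,3)Q 1/2 satisfied
(4,4)Q 4/4 satisfied
(4,5)Q 2/2 satisfied
(4,7)Q 2/2 satisfied
(5,1)P 2/2 satisfied
(5,2)P 2/2 satisfied
(5,4)Q 1/1 satisfied
(5,6)Q 1/1 satisfied
(5,7)Q 2/2 satisfied
All meet the threshold, so the configuration is stable.

Yes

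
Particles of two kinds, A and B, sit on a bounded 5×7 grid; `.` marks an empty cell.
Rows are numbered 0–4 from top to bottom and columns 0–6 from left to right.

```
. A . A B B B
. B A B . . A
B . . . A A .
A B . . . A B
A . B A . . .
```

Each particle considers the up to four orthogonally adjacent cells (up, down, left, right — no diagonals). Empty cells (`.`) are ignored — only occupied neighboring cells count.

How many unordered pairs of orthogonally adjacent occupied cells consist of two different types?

Scan each occupied cell's neighbors to the right and below so each pair is counted once.
From row 0: 4 unlike of 6 pairs (running 4/6).
From row 1: 2 unlike of 2 pairs (running 6/8).
From row 2: 1 unlike of 3 pairs (running 7/11).
From row 3: 2 unlike of 3 pairs (running 9/14).
From row 4: 1 unlike of 1 pairs (running 10/15).
Total adjacent occupied pairs: 15; unlike-type pairs: 10.

10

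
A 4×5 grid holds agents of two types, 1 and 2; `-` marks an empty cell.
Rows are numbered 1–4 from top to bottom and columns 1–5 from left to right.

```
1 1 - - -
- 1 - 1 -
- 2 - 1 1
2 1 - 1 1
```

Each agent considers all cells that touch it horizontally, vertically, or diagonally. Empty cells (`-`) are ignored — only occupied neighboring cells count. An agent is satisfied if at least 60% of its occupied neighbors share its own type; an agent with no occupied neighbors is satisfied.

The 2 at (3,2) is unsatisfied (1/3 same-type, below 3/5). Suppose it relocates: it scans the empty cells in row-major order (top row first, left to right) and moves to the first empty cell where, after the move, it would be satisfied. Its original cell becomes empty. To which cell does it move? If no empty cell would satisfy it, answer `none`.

Vacating (3,2). Empty cells in order:
  (1,3): 0/3 same-type → still unsatisfied.
  (1,4): 0/1 same-type → still unsatisfied.
  (1,5): 0/1 same-type → still unsatisfied.
  (2,1): 0/3 same-type → still unsatisfied.
  (2,3): 0/4 same-type → still unsatisfied.
  (2,5): 0/3 same-type → still unsatisfied.
  (3,1): 1/3 same-type → still unsatisfied.
  (3,3): 0/5 same-type → still unsatisfied.
  (4,3): 0/3 same-type → still unsatisfied.

none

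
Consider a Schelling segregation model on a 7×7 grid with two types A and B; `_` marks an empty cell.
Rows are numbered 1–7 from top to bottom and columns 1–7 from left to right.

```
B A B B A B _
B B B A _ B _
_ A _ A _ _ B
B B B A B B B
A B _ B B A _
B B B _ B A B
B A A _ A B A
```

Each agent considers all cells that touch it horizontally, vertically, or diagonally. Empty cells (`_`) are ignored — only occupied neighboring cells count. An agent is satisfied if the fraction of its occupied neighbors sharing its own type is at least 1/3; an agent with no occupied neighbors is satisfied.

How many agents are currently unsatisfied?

8

(1,1)B 2/3 satisfied
(1,2)A 0/5 not
(1,3)B 3/5 satisfied
(1,4)B 2/4 satisfied
(1,5)A 1/4 not
(1,6)B 1/2 satisfied
(2,1)B 2/4 satisfied
(2,2)B 4/6 satisfied
(2,3)B 3/7 satisfied
(2,4)A 2/5 satisfied
(2,6)B 2/3 satisfied
(3,2)A 0/6 not
(3,4)A 2/5 satisfied
(3,7)B 3/3 satisfied
(4,1)B 2/4 satisfied
(4,2)B 3/5 satisfied
(4,3)B 3/6 satisfied
(4,4)A 1/5 not
(4,5)B 3/6 satisfied
(4,6)B 4/5 satisfied
(4,7)B 2/3 satisfied
(5,1)A 0/5 not
(5,2)B 6/7 satisfied
(5,4)B 5/6 satisfied
(5,5)B 4/7 satisfied
(5,6)A 1/7 not
(6,1)B 3/5 satisfied
(6,2)B 4/7 satisfied
(6,3)B 3/5 satisfied
(6,5)B 3/6 satisfied
(6,6)A 3/7 satisfied
(6,7)B 1/4 not
(7,1)B 2/3 satisfied
(7,2)A 1/5 not
(7,3)A 1/3 satisfied
(7,5)A 1/3 satisfied
(7,6)B 2/5 satisfied
(7,7)A 1/3 satisfied
Unsatisfied: (1,2), (1,5), (3,2), (4,4), (5,1), (5,6), (6,7), (7,2) — 8 in total.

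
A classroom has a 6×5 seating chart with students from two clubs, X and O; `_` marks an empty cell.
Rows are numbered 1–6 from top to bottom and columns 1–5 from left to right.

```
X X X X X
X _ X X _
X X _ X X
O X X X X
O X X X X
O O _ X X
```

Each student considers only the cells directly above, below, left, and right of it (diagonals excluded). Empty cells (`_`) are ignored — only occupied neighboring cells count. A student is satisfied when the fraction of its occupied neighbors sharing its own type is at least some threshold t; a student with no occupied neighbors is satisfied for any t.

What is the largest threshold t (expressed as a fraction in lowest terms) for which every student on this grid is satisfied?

1/3

(1,1)X 2/2
(1,2)X 2/2
(1,3)X 3/3
(1,4)X 3/3
(1,5)X 1/1
(2,1)X 2/2
(2,3)X 2/2
(2,4)X 3/3
(3,1)X 2/3
(3,2)X 2/2
(3,4)X 3/3
(3,5)X 2/2
(4,1)O 1/3
(4,2)X 3/4
(4,3)X 3/3
(4,4)X 4/4
(4,5)X 3/3
(5,1)O 2/3
(5,2)X 2/4
(5,3)X 3/3
(5,4)X 4/4
(5,5)X 3/3
(6,1)O 2/2
(6,2)O 1/2
(6,4)X 2/2
(6,5)X 2/2
The smallest same-type fraction is 1/3 at (4,1), which reduces to 1/3. Any threshold above that leaves this student unsatisfied.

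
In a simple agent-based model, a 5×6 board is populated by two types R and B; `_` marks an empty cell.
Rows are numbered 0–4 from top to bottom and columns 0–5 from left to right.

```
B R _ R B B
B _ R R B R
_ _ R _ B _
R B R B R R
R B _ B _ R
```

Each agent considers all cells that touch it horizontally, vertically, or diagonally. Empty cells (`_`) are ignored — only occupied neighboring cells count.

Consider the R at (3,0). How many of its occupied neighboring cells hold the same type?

1

Occupied neighbors of (3,0): (3,1)=B, (4,0)=R, (4,1)=B.
Same type (R): 1 of 3.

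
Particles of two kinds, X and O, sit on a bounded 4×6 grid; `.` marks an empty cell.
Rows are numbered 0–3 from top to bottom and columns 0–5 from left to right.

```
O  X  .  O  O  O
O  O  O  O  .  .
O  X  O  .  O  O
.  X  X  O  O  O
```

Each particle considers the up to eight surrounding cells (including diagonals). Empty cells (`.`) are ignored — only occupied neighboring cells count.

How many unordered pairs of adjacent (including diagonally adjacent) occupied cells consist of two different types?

Scan each occupied cell's neighbors to the right and below (and the two forward diagonals) so each pair is counted once.
From row 0: 4 unlike of 11 pairs (running 4/11).
From row 1: 3 unlike of 12 pairs (running 7/23).
From row 2: 5 unlike of 14 pairs (running 12/37).
From row 3: 1 unlike of 4 pairs (running 13/41).
Total adjacent occupied pairs: 41; unlike-type pairs: 13.

13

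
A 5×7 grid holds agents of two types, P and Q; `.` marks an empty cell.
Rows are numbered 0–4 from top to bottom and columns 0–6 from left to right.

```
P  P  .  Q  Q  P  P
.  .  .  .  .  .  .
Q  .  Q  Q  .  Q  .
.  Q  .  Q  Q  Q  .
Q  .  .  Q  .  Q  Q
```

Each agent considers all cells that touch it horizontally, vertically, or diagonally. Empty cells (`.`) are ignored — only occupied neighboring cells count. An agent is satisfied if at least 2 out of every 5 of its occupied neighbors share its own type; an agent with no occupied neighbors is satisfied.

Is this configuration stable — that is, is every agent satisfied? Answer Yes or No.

(0,0)P 1/1 ok
(0,1)P 1/1 ok
(0,3)Q 1/1 ok
(0,4)Q 1/2 ok
(0,5)P 1/2 ok
(0,6)P 1/1 ok
(2,0)Q 1/1 ok
(2,2)Q 3/3 ok
(2,3)Q 3/3 ok
(2,5)Q 2/2 ok
(3,1)Q 3/3 ok
(3,3)Q 4/4 ok
(3,4)Q 6/6 ok
(3,5)Q 4/4 ok
(4,0)Q 1/1 ok
(4,3)Q 2/2 ok
(4,5)Q 3/3 ok
(4,6)Q 2/2 ok
All meet the threshold, so the configuration is stable.

Yes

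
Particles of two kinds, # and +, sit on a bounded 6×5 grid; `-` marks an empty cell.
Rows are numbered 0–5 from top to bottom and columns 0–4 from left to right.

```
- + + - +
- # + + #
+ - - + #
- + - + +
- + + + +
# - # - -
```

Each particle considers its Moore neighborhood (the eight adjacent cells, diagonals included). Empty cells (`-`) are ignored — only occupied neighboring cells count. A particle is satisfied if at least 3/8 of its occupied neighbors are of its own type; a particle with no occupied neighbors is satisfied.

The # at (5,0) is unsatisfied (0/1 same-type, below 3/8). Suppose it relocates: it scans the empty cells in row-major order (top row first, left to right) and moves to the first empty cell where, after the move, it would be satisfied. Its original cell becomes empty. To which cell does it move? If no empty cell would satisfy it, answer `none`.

(0,0)

Vacating (5,0). Empty cells in order:
  (0,0): 1/2 same-type → satisfied — stop here.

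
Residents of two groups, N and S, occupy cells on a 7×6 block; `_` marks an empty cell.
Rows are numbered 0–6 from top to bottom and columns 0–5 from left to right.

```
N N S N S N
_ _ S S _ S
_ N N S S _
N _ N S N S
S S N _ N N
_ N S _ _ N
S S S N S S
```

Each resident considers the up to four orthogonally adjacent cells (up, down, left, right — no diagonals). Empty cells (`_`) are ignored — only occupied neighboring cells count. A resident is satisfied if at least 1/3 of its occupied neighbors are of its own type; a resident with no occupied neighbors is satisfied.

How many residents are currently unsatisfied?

(0,0)N 1/1 ✓
(0,1)N 1/2 ✓
(0,2)S 1/3 ✓
(0,3)N 0/3 ✗
(0,4)S 0/2 ✗
(0,5)N 0/2 ✗
(1,2)S 2/3 ✓
(1,3)S 2/3 ✓
(1,5)S 0/1 ✗
(2,1)N 1/1 ✓
(2,2)N 2/4 ✓
(2,3)S 3/4 ✓
(2,4)S 1/2 ✓
(3,0)N 0/1 ✗
(3,2)N 2/3 ✓
(3,3)S 1/3 ✓
(3,4)N 1/4 ✗
(3,5)S 0/2 ✗
(4,0)S 1/2 ✓
(4,1)S 1/3 ✓
(4,2)N 1/3 ✓
(4,4)N 2/2 ✓
(4,5)N 2/3 ✓
(5,1)N 0/3 ✗
(5,2)S 1/3 ✓
(5,5)N 1/2 ✓
(6,0)S 1/1 ✓
(6,1)S 2/3 ✓
(6,2)S 2/3 ✓
(6,3)N 0/2 ✗
(6,4)S 1/2 ✓
(6,5)S 1/2 ✓
Unsatisfied: (0,3), (0,4), (0,5), (1,5), (3,0), (3,4), (3,5), (5,1), (6,3) — 9 in total.

9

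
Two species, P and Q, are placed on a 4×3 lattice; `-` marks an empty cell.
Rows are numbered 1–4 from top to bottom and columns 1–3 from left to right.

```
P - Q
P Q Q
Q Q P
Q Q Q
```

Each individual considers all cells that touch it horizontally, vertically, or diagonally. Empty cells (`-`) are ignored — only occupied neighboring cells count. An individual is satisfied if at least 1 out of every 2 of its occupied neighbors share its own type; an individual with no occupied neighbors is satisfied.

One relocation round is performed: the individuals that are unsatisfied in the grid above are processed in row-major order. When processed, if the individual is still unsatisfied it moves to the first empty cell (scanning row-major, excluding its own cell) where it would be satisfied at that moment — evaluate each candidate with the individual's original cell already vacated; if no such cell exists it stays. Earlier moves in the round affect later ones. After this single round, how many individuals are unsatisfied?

Initially unsatisfied (in order): (2,1), (3,3).
  (2,1): no empty cell satisfies it; stays.
  (3,3): no empty cell satisfies it; stays.
Resulting grid:
P - Q
P Q Q
Q Q P
Q Q Q
Unsatisfied now: (2,1), (3,3).

2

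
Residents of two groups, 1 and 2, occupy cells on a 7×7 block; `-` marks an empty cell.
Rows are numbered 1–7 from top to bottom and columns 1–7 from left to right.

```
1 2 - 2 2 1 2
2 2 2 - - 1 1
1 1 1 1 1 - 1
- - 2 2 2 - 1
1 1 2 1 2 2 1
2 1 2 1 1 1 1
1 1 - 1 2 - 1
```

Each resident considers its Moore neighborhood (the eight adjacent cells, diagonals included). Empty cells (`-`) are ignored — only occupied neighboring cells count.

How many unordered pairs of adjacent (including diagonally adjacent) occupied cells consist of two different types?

Scan each occupied cell's neighbors to the right and below (and the two forward diagonals) so each pair is counted once.
From row 1: 8 unlike of 15 pairs (running 8/15).
From row 2: 8 unlike of 14 pairs (running 16/29).
From row 3: 8 unlike of 13 pairs (running 24/42).
From row 4: 5 unlike of 13 pairs (running 29/55).
From row 5: 16 unlike of 25 pairs (running 45/80).
From row 6: 10 unlike of 19 pairs (running 55/99).
From row 7: 1 unlike of 2 pairs (running 56/101).
Total adjacent occupied pairs: 101; unlike-type pairs: 56.

56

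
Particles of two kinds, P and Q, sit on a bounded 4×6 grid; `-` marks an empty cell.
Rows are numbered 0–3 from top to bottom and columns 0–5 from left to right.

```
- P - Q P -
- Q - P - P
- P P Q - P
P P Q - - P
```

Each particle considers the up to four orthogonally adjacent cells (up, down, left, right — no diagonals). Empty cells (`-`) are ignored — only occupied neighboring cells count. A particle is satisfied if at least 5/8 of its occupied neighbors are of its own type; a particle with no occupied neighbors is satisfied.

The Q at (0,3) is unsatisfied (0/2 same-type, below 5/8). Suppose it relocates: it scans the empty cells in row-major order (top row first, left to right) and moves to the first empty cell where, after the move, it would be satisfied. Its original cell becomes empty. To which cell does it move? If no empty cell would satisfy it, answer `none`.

Vacating (0,3). Empty cells in order:
  (0,0): 0/1 same-type → still unsatisfied.
  (0,2): 0/1 same-type → still unsatisfied.
  (0,5): 0/2 same-type → still unsatisfied.
  (1,0): 1/1 same-type → satisfied — stop here.

(1,0)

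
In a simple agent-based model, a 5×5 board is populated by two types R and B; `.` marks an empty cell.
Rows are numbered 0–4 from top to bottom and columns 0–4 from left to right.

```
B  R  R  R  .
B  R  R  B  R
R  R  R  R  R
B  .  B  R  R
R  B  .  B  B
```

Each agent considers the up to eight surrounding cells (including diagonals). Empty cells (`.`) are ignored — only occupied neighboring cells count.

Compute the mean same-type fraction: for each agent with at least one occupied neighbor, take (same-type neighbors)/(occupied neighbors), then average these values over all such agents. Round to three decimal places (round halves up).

(0,0)B 1/3
(0,1)R 3/5
(0,2)R 4/5
(0,3)R 3/4
(1,0)B 1/5
(1,1)R 6/8
(1,2)R 7/8
(1,3)B 0/7
(1,4)R 3/4
(2,0)R 2/4
(2,1)R 4/7
(2,2)R 5/7
(2,3)R 6/8
(2,4)R 4/5
(3,0)B 1/4
(3,2)B 2/6
(3,3)R 4/7
(3,4)R 3/5
(4,0)R 0/2
(4,1)B 2/3
(4,3)B 2/4
(4,4)B 1/3
Sum over 22 agents: 1/3 + 3/5 + 4/5 + 3/4 + 1/5 + 6/8 + 7/8 + 0/7 + 3/4 + 2/4 + 4/7 + 5/7 + 6/8 + 4/5 + 1/4 + 2/6 + 4/7 + 3/5 + 0/2 + 2/3 + 2/4 + 1/3 = 1957/168; mean = 1957/168 ÷ 22 = 1957/3696 = 0.529491… → 0.529.

0.529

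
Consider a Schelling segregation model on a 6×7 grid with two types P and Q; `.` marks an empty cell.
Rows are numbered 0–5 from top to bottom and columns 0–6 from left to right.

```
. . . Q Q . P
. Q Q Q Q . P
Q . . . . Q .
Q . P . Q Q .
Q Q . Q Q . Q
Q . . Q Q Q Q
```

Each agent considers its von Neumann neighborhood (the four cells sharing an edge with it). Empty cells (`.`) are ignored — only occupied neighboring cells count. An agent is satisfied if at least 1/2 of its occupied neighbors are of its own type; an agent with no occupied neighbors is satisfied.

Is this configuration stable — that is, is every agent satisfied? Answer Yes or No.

Row 0: (0,3)Q 2/2 satisfied · (0,4)Q 2/2 satisfied · (0,6)P 1/1 satisfied
Row 1: (1,1)Q 1/1 satisfied · (1,2)Q 2/2 satisfied · (1,3)Q 3/3 satisfied · (1,4)Q 2/2 satisfied · (1,6)P 1/1 satisfied
Row 2: (2,0)Q 1/1 satisfied · (2,5)Q 1/1 satisfied
Row 3: (3,0)Q 2/2 satisfied · (3,2)P 0/0 satisfied · (3,4)Q 2/2 satisfied · (3,5)Q 2/2 satisfied
Row 4: (4,0)Q 3/3 satisfied · (4,1)Q 1/1 satisfied · (4,3)Q 2/2 satisfied · (4,4)Q 3/3 satisfied · (4,6)Q 1/1 satisfied
Row 5: (5,0)Q 1/1 satisfied · (5,3)Q 2/2 satisfied · (5,4)Q 3/3 satisfied · (5,5)Q 2/2 satisfied · (5,6)Q 2/2 satisfied
All meet the threshold, so the configuration is stable.

Yes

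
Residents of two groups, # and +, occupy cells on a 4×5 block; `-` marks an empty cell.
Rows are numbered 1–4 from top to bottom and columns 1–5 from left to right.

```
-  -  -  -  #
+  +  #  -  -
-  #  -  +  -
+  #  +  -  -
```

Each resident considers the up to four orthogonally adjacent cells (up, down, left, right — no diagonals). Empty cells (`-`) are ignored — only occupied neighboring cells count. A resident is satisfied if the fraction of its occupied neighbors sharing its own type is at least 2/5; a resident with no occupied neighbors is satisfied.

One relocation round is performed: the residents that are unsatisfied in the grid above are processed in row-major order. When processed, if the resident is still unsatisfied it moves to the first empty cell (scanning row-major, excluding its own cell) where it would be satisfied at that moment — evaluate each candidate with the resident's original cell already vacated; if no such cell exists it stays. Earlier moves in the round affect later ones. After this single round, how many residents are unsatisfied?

Initially unsatisfied (in order): (2,2), (2,3), (4,1), (4,2), (4,3).
  (2,2) → (1,1).
  (2,3): now satisfied by earlier moves; stays.
  (4,1) → (1,2).
  (4,2): now satisfied by earlier moves; stays.
  (4,3) → (1,3).
Resulting grid:
+ + + - #
+ - # - -
- # - + -
- # - - -
Unsatisfied now: (2,3).

1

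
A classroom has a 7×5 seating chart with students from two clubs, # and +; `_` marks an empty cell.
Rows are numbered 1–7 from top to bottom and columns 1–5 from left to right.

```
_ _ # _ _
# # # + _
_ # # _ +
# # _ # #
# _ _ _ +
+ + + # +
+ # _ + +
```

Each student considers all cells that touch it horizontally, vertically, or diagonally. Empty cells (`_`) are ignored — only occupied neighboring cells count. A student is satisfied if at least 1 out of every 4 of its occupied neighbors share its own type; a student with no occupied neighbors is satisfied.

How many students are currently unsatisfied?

Row 1: (1,3)# 2/3 satisfied
Row 2: (2,1)# 2/2 satisfied · (2,2)# 5/5 satisfied · (2,3)# 4/5 satisfied · (2,4)+ 1/4 satisfied
Row 3: (3,2)# 6/6 satisfied · (3,3)# 5/6 satisfied · (3,5)+ 1/3 satisfied
Row 4: (4,1)# 3/3 satisfied · (4,2)# 4/4 satisfied · (4,4)# 2/4 satisfied · (4,5)# 1/3 satisfied
Row 5: (5,1)# 2/4 satisfied · (5,5)+ 1/4 satisfied
Row 6: (6,1)+ 2/4 satisfied · (6,2)+ 3/5 satisfied · (6,3)+ 2/4 satisfied · (6,4)# 0/5 not · (6,5)+ 3/4 satisfied
Row 7: (7,1)+ 2/3 satisfied · (7,2)# 0/4 not · (7,4)+ 3/4 satisfied · (7,5)+ 2/3 satisfied
Unsatisfied: (6,4), (7,2) — 2 in total.

2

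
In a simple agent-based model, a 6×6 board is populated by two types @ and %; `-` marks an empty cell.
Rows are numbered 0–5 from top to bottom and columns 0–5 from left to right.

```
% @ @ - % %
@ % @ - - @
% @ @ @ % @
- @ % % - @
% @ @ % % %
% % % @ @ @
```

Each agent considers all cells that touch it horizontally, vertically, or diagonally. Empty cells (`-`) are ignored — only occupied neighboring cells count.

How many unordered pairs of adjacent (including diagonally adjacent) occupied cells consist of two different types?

Scan each occupied cell's neighbors to the right and below (and the two forward diagonals) so each pair is counted once.
From row 0: 6 unlike of 12 pairs (running 6/12).
From row 1: 6 unlike of 12 pairs (running 12/24).
From row 2: 10 unlike of 16 pairs (running 22/40).
From row 3: 7 unlike of 13 pairs (running 29/53).
From row 4: 14 unlike of 21 pairs (running 43/74).
From row 5: 1 unlike of 5 pairs (running 44/79).
Total adjacent occupied pairs: 79; unlike-type pairs: 44.

44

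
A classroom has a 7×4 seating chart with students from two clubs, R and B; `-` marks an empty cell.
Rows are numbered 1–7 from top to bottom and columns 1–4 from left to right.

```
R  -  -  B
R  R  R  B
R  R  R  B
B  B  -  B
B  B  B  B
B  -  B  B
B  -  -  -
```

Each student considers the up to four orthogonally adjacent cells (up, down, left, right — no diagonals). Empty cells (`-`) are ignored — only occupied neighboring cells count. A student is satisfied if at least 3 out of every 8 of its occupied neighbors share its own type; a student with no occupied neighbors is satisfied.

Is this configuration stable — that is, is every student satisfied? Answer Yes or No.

(1,1)R 1/1 satisfied
(1,4)B 1/1 satisfied
(2,1)R 3/3 satisfied
(2,2)R 3/3 satisfied
(2,3)R 2/3 satisfied
(2,4)B 2/3 satisfied
(3,1)R 2/3 satisfied
(3,2)R 3/4 satisfied
(3,3)R 2/3 satisfied
(3,4)B 2/3 satisfied
(4,1)B 2/3 satisfied
(4,2)B 2/3 satisfied
(4,4)B 2/2 satisfied
(5,1)B 3/3 satisfied
(5,2)B 3/3 satisfied
(5,3)B 3/3 satisfied
(5,4)B 3/3 satisfied
(6,1)B 2/2 satisfied
(6,3)B 2/2 satisfied
(6,4)B 2/2 satisfied
(7,1)B 1/1 satisfied
All meet the threshold, so the configuration is stable.

Yes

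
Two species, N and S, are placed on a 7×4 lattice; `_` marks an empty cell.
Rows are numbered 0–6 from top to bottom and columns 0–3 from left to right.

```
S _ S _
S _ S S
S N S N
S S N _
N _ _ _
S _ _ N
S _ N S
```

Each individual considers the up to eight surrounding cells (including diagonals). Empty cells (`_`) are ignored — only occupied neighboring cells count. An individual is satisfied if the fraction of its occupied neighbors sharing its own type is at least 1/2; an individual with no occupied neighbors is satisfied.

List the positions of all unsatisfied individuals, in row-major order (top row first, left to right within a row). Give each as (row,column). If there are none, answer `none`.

Row 0: (0,0)S 1/1 satisfied · (0,2)S 2/2 satisfied
Row 1: (1,0)S 2/3 satisfied · (1,2)S 3/5 satisfied · (1,3)S 3/4 satisfied
Row 2: (2,0)S 3/4 satisfied · (2,1)N 1/7 not · (2,2)S 3/6 satisfied · (2,3)N 1/4 not
Row 3: (3,0)S 2/4 satisfied · (3,1)S 3/6 satisfied · (3,2)N 2/4 satisfied
Row 4: (4,0)N 0/3 not
Row 5: (5,0)S 1/2 satisfied · (5,3)N 1/2 satisfied
Row 6: (6,0)S 1/1 satisfied · (6,2)N 1/2 satisfied · (6,3)S 0/2 not

(2,1), (2,3), (4,0), (6,3)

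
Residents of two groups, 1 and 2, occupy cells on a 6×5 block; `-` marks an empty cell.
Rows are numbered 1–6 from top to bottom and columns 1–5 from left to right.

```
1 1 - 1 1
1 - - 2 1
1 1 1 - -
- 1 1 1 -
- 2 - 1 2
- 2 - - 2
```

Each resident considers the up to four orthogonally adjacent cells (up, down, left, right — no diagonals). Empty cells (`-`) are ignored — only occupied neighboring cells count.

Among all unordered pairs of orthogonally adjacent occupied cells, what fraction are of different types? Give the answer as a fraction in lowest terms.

Scan each occupied cell's neighbors to the right and below so each pair is counted once.
From row 1: 1 unlike of 5 pairs (running 1/5).
From row 2: 1 unlike of 2 pairs (running 2/7).
From row 3: 0 unlike of 4 pairs (running 2/11).
From row 4: 1 unlike of 4 pairs (running 3/15).
From row 5: 1 unlike of 3 pairs (running 4/18).
Total adjacent occupied pairs: 18; unlike-type pairs: 4.
4/18 reduces to 2/9.

2/9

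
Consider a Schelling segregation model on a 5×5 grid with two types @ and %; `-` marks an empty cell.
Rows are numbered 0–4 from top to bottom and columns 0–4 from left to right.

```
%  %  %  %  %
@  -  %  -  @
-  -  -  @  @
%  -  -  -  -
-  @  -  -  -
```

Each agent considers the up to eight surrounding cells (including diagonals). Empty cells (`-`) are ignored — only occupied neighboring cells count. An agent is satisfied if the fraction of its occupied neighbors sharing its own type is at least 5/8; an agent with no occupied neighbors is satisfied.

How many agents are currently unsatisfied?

6

Row 0: (0,0)% 1/2 ✗ · (0,1)% 3/4 ✓ · (0,2)% 3/3 ✓ · (0,3)% 3/4 ✓ · (0,4)% 1/2 ✗
Row 1: (1,0)@ 0/2 ✗ · (1,2)% 3/4 ✓ · (1,4)@ 2/4 ✗
Row 2: (2,3)@ 2/3 ✓ · (2,4)@ 2/2 ✓
Row 3: (3,0)% 0/1 ✗
Row 4: (4,1)@ 0/1 ✗
Unsatisfied: (0,0), (0,4), (1,0), (1,4), (3,0), (4,1) — 6 in total.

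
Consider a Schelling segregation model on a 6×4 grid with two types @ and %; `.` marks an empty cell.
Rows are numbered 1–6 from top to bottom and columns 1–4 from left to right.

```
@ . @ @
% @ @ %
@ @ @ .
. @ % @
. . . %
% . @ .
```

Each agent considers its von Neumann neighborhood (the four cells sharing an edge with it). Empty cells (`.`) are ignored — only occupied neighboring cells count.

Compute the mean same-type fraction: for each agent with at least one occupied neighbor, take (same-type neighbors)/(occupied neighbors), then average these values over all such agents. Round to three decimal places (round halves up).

0.399

(1,1)@ 0/1
(1,3)@ 2/2
(1,4)@ 1/2
(2,1)% 0/3
(2,2)@ 2/3
(2,3)@ 3/4
(2,4)% 0/2
(3,1)@ 1/2
(3,2)@ 4/4
(3,3)@ 2/3
(4,2)@ 1/2
(4,3)% 0/3
(4,4)@ 0/2
(5,4)% 0/1
(6,1)% — no occupied neighbors
(6,3)@ — no occupied neighbors
Sum over 14 agents: 0/1 + 2/2 + 1/2 + 0/3 + 2/3 + 3/4 + 0/2 + 1/2 + 4/4 + 2/3 + 1/2 + 0/3 + 0/2 + 0/1 = 67/12; mean = 67/12 ÷ 14 = 67/168 = 0.398809… → 0.399.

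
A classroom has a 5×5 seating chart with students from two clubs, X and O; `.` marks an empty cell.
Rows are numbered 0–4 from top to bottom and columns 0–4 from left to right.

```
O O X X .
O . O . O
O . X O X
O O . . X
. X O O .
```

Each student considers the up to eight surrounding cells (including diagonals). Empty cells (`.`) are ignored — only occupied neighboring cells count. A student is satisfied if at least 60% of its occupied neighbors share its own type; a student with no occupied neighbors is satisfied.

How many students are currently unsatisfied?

10

(0,0)O 2/2 satisfied
(0,1)O 3/4 satisfied
(0,2)X 1/3 not
(0,3)X 1/3 not
(1,0)O 3/3 satisfied
(1,2)O 2/5 not
(1,4)O 1/3 not
(2,0)O 3/3 satisfied
(2,2)X 0/3 not
(2,3)O 2/5 not
(2,4)X 1/3 not
(3,0)O 2/3 satisfied
(3,1)O 3/5 satisfied
(3,4)X 1/3 not
(4,1)X 0/3 not
(4,2)O 2/3 satisfied
(4,3)O 1/2 not
Unsatisfied: (0,2), (0,3), (1,2), (1,4), (2,2), (2,3), (2,4), (3,4), (4,1), (4,3) — 10 in total.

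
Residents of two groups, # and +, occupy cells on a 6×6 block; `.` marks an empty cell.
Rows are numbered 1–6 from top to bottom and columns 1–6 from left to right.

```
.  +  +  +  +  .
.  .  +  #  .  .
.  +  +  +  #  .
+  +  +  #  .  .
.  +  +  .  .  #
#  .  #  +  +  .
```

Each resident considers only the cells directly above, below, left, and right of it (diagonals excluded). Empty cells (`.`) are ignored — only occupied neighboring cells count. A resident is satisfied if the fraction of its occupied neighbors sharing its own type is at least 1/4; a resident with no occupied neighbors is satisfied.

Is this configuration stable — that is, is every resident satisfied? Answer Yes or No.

(1,2)+ 1/1 ✓
(1,3)+ 3/3 ✓
(1,4)+ 2/3 ✓
(1,5)+ 1/1 ✓
(2,3)+ 2/3 ✓
(2,4)# 0/3 ✗
(3,2)+ 2/2 ✓
(3,3)+ 4/4 ✓
(3,4)+ 1/4 ✓
(3,5)# 0/1 ✗
(4,1)+ 1/1 ✓
(4,2)+ 4/4 ✓
(4,3)+ 3/4 ✓
(4,4)# 0/2 ✗
(5,2)+ 2/2 ✓
(5,3)+ 2/3 ✓
(5,6)# 0/0 ✓
(6,1)# 0/0 ✓
(6,3)# 0/2 ✗
(6,4)+ 1/2 ✓
(6,5)+ 1/1 ✓
For instance (2,4) has only 0/3 same-type neighbors, below 1/4.

No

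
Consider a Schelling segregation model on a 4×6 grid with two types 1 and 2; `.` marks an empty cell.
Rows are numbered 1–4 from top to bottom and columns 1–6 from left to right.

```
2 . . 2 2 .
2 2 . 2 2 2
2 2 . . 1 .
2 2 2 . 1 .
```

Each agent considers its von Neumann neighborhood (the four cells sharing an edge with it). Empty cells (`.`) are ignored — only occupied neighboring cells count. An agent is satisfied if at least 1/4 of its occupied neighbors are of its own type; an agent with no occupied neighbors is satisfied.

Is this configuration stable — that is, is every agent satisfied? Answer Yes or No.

Yes

(1,1)2 1/1 satisfied
(1,4)2 2/2 satisfied
(1,5)2 2/2 satisfied
(2,1)2 3/3 satisfied
(2,2)2 2/2 satisfied
(2,4)2 2/2 satisfied
(2,5)2 3/4 satisfied
(2,6)2 1/1 satisfied
(3,1)2 3/3 satisfied
(3,2)2 3/3 satisfied
(3,5)1 1/2 satisfied
(4,1)2 2/2 satisfied
(4,2)2 3/3 satisfied
(4,3)2 1/1 satisfied
(4,5)1 1/1 satisfied
All meet the threshold, so the configuration is stable.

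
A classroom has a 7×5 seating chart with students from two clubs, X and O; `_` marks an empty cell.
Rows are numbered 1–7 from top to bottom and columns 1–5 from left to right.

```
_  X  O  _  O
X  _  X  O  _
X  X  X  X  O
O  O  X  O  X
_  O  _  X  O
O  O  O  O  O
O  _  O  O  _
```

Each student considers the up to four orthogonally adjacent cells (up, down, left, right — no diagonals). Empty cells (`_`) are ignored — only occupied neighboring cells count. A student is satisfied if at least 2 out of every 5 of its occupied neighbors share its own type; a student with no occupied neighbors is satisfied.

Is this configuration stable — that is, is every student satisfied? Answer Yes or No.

No

Row 1: (1,2)X 0/1 unhappy · (1,3)O 0/2 unhappy · (1,5)O 0/0 ok
Row 2: (2,1)X 1/1 ok · (2,3)X 1/3 unhappy · (2,4)O 0/2 unhappy
Row 3: (3,1)X 2/3 ok · (3,2)X 2/3 ok · (3,3)X 4/4 ok · (3,4)X 1/4 unhappy · (3,5)O 0/2 unhappy
Row 4: (4,1)O 1/2 ok · (4,2)O 2/4 ok · (4,3)X 1/3 unhappy · (4,4)O 0/4 unhappy · (4,5)X 0/3 unhappy
Row 5: (5,2)O 2/2 ok · (5,4)X 0/3 unhappy · (5,5)O 1/3 unhappy
Row 6: (6,1)O 2/2 ok · (6,2)O 3/3 ok · (6,3)O 3/3 ok · (6,4)O 3/4 ok · (6,5)O 2/2 ok
Row 7: (7,1)O 1/1 ok · (7,3)O 2/2 ok · (7,4)O 2/2 ok
For instance (1,2) has only 0/1 same-type neighbors, below 2/5.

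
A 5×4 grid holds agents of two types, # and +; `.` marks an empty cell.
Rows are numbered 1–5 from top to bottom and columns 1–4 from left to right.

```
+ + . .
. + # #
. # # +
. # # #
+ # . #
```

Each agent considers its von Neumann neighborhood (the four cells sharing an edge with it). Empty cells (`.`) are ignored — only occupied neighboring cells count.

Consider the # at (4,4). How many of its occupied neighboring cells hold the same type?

Occupied neighbors of (4,4): (3,4)=+, (5,4)=#, (4,3)=#.
Same type (#): 2 of 3.

2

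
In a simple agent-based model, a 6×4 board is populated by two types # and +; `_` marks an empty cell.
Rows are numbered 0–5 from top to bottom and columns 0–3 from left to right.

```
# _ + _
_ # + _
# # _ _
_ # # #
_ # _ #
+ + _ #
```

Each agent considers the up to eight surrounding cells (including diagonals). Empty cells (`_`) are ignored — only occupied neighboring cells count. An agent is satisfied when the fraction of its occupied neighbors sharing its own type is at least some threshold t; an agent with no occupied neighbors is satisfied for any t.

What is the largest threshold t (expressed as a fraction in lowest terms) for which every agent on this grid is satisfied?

Row 0: (0,0)# 1/1 · (0,2)+ 1/2
Row 1: (1,1)# 3/5 · (1,2)+ 1/3
Row 2: (2,0)# 3/3 · (2,1)# 4/5
Row 3: (3,1)# 4/4 · (3,2)# 5/5 · (3,3)# 2/2
Row 4: (4,1)# 2/4 · (4,3)# 3/3
Row 5: (5,0)+ 1/2 · (5,1)+ 1/2 · (5,3)# 1/1
The smallest same-type fraction is 1/3 at (1,2), which reduces to 1/3. Any threshold above that leaves this agent unsatisfied.

1/3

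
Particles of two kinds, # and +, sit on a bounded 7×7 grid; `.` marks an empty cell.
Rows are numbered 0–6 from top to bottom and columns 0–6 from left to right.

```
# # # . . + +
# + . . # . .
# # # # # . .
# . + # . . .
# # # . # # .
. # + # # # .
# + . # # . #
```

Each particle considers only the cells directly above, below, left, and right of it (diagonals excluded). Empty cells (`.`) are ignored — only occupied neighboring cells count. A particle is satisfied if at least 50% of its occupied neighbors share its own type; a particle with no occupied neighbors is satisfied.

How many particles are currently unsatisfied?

7

Row 0: (0,0)# 2/2 ok · (0,1)# 2/3 ok · (0,2)# 1/1 ok · (0,5)+ 1/1 ok · (0,6)+ 1/1 ok
Row 1: (1,0)# 2/3 ok · (1,1)+ 0/3 unhappy · (1,4)# 1/1 ok
Row 2: (2,0)# 3/3 ok · (2,1)# 2/3 ok · (2,2)# 2/3 ok · (2,3)# 3/3 ok · (2,4)# 2/2 ok
Row 3: (3,0)# 2/2 ok · (3,2)+ 0/3 unhappy · (3,3)# 1/2 ok
Row 4: (4,0)# 2/2 ok · (4,1)# 3/3 ok · (4,2)# 1/3 unhappy · (4,4)# 2/2 ok · (4,5)# 2/2 ok
Row 5: (5,1)# 1/3 unhappy · (5,2)+ 0/3 unhappy · (5,3)# 2/3 ok · (5,4)# 4/4 ok · (5,5)# 2/2 ok
Row 6: (6,0)# 0/1 unhappy · (6,1)+ 0/2 unhappy · (6,3)# 2/2 ok · (6,4)# 2/2 ok · (6,6)# 0/0 ok
Unsatisfied: (1,1), (3,2), (4,2), (5,1), (5,2), (6,0), (6,1) — 7 in total.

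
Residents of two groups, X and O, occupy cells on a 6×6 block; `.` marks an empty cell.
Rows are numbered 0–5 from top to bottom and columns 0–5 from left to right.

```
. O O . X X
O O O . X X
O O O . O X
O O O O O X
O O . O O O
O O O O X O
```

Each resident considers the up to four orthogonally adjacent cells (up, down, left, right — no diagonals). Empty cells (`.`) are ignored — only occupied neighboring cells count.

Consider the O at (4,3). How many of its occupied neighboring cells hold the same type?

Occupied neighbors of (4,3): (3,3)=O, (5,3)=O, (4,4)=O.
Same type (O): 3 of 3.

3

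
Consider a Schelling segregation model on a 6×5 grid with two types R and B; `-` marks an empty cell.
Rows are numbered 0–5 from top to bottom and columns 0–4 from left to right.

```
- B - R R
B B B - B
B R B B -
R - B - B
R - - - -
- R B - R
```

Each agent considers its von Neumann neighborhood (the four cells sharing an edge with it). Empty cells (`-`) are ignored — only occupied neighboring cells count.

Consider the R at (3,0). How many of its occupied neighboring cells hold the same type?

1

Occupied neighbors of (3,0): (2,0)=B, (4,0)=R.
Same type (R): 1 of 2.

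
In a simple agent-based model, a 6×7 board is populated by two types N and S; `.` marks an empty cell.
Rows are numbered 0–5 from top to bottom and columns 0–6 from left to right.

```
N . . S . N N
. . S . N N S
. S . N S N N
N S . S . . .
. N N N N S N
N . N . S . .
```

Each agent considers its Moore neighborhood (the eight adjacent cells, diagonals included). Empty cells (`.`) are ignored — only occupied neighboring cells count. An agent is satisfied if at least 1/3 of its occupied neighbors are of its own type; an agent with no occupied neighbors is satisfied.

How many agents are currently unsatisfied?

Row 0: (0,0)N 0/0 ok · (0,3)S 1/2 ok · (0,5)N 3/4 ok · (0,6)N 2/3 ok
Row 1: (1,2)S 2/3 ok · (1,4)N 4/6 ok · (1,5)N 5/7 ok · (1,6)S 0/5 unhappy
Row 2: (2,1)S 2/3 ok · (2,3)N 1/4 unhappy · (2,4)S 1/5 unhappy · (2,5)N 3/5 ok · (2,6)N 2/3 ok
Row 3: (3,0)N 1/3 ok · (3,1)S 1/4 unhappy · (3,3)S 1/5 unhappy
Row 4: (4,1)N 4/5 ok · (4,2)N 3/5 ok · (4,3)N 3/5 ok · (4,4)N 1/4 unhappy · (4,5)S 1/3 ok · (4,6)N 0/1 unhappy
Row 5: (5,0)N 1/1 ok · (5,2)N 3/3 ok · (5,4)S 1/3 ok
Unsatisfied: (1,6), (2,3), (2,4), (3,1), (3,3), (4,4), (4,6) — 7 in total.

7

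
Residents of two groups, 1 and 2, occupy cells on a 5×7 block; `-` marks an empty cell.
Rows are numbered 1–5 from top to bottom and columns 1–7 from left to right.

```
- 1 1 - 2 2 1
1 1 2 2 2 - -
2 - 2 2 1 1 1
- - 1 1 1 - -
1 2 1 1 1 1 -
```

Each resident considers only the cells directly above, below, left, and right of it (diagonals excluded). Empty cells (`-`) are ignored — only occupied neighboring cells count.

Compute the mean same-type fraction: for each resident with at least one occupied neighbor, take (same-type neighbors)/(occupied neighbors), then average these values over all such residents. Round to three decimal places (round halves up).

Row 1: (1,2)1 2/2 · (1,3)1 1/2 · (1,5)2 2/2 · (1,6)2 1/2 · (1,7)1 0/1
Row 2: (2,1)1 1/2 · (2,2)1 2/3 · (2,3)2 2/4 · (2,4)2 3/3 · (2,5)2 2/3
Row 3: (3,1)2 0/1 · (3,3)2 2/3 · (3,4)2 2/4 · (3,5)1 2/4 · (3,6)1 2/2 · (3,7)1 1/1
Row 4: (4,3)1 2/3 · (4,4)1 3/4 · (4,5)1 3/3
Row 5: (5,1)1 0/1 · (5,2)2 0/2 · (5,3)1 2/3 · (5,4)1 3/3 · (5,5)1 3/3 · (5,6)1 1/1
Sum over 25 residents: 2/2 + 1/2 + 2/2 + 1/2 + 0/1 + 1/2 + 2/3 + 2/4 + 3/3 + 2/3 + 0/1 + 2/3 + 2/4 + 2/4 + 2/2 + 1/1 + 2/3 + 3/4 + 3/3 + 0/1 + 0/2 + 2/3 + 3/3 + 3/3 + 1/1 = 193/12; mean = 193/12 ÷ 25 = 193/300 = 0.643333… → 0.643.

0.643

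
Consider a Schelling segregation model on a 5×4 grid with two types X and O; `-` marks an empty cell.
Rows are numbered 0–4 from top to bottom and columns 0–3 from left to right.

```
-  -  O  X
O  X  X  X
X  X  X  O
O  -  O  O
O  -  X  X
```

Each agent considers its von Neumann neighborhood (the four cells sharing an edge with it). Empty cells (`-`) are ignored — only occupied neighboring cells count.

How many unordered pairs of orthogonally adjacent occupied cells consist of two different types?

Scan each occupied cell's neighbors to the right and below so each pair is counted once.
Row 0: O(0,2)–X(0,3)≠ O(0,2)–X(1,2)≠ X(0,3)–X(1,3)=  → 2/3 unlike.
Row 1: O(1,0)–X(1,1)≠ O(1,0)–X(2,0)≠ X(1,1)–X(1,2)= X(1,1)–X(2,1)= X(1,2)–X(1,3)= X(1,2)–X(2,2)= X(1,3)–O(2,3)≠  → 3/7 unlike.
Row 2: X(2,0)–X(2,1)= X(2,0)–O(3,0)≠ X(2,1)–X(2,2)= X(2,2)–O(2,3)≠ X(2,2)–O(3,2)≠ O(2,3)–O(3,3)=  → 3/6 unlike.
Row 3: O(3,0)–O(4,0)= O(3,2)–O(3,3)= O(3,2)–X(4,2)≠ O(3,3)–X(4,3)≠  → 2/4 unlike.
Row 4: X(4,2)–X(4,3)=  → 0/1 unlike.
Total adjacent occupied pairs: 21; unlike-type pairs: 10.

10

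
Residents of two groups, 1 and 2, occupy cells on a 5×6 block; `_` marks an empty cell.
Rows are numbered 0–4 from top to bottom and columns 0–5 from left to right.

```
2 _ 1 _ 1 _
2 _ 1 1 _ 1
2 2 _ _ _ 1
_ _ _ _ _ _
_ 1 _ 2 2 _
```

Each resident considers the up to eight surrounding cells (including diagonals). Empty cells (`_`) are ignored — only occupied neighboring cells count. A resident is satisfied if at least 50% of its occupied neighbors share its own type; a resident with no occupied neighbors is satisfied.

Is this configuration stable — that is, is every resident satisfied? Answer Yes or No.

Yes

Row 0: (0,0)2 1/1 satisfied · (0,2)1 2/2 satisfied · (0,4)1 2/2 satisfied
Row 1: (1,0)2 3/3 satisfied · (1,2)1 2/3 satisfied · (1,3)1 3/3 satisfied · (1,5)1 2/2 satisfied
Row 2: (2,0)2 2/2 satisfied · (2,1)2 2/3 satisfied · (2,5)1 1/1 satisfied
Row 4: (4,1)1 0/0 satisfied · (4,3)2 1/1 satisfied · (4,4)2 1/1 satisfied
All meet the threshold, so the configuration is stable.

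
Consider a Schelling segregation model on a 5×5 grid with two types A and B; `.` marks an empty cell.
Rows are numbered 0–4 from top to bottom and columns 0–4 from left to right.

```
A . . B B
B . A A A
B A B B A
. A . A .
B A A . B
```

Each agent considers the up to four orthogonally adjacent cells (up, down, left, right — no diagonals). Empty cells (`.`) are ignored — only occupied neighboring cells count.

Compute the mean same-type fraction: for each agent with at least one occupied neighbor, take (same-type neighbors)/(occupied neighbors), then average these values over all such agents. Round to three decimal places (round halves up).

0.456

(0,0)A 0/1
(0,3)B 1/2
(0,4)B 1/2
(1,0)B 1/2
(1,2)A 1/2
(1,3)A 2/4
(1,4)A 2/3
(2,0)B 1/2
(2,1)A 1/3
(2,2)B 1/3
(2,3)B 1/4
(2,4)A 1/2
(3,1)A 2/2
(3,3)A 0/1
(4,0)B 0/1
(4,1)A 2/3
(4,2)A 1/1
(4,4)B — no occupied neighbors
Sum over 17 agents: 0/1 + 1/2 + 1/2 + 1/2 + 1/2 + 2/4 + 2/3 + 1/2 + 1/3 + 1/3 + 1/4 + 1/2 + 2/2 + 0/1 + 0/1 + 2/3 + 1/1 = 31/4; mean = 31/4 ÷ 17 = 31/68 = 0.455882… → 0.456.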